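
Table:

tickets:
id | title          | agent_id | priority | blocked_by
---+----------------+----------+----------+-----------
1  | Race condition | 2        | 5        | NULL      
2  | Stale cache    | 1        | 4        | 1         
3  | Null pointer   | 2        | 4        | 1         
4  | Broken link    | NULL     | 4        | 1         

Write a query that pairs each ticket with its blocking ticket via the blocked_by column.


This is a self-join: tickets is joined to a second copy of itself, matching each row's blocked_by to another row's id. Use LEFT JOIN so rows with blocked_by=NULL are kept.
  - ticket 1 (Race condition): blocked_by=NULL -> NULL
  - ticket 2 (Stale cache): blocked_by=1 -> Race condition
  - ticket 3 (Null pointer): blocked_by=1 -> Race condition
  - ticket 4 (Broken link): blocked_by=1 -> Race condition

SQL:
SELECT a.title AS item, b.title AS blocked_by
FROM tickets a
LEFT JOIN tickets b ON a.blocked_by = b.id

Result:
item           | blocked_by    
---------------+---------------
Race condition | NULL          
Stale cache    | Race condition
Null pointer   | Race condition
Broken link    | Race condition


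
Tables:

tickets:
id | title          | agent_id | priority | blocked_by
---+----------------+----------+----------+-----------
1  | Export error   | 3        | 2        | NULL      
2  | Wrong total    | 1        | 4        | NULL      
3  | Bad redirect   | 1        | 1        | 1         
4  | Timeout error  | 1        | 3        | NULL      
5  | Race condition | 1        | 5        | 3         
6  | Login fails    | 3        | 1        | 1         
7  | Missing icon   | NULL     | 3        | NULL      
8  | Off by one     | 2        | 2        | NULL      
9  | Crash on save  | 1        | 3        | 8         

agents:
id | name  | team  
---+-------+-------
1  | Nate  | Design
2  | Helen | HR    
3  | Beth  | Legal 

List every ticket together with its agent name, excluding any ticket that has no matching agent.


INNER JOIN keeps only tickets rows whose agent_id matches an id in agents. Walk through each ticket:
  - ticket 1 (Export error): agent_id=3 -> matches Beth
  - ticket 2 (Wrong total): agent_id=1 -> matches Nate
  - ticket 3 (Bad redirect): agent_id=1 -> matches Nate
  - ticket 4 (Timeout error): agent_id=1 -> matches Nate
  - ticket 5 (Race condition): agent_id=1 -> matches Nate
  - ticket 6 (Login fails): agent_id=3 -> matches Beth
  - ticket 7 (Missing icon): agent_id=NULL, no match -> dropped
  - ticket 8 (Off by one): agent_id=2 -> matches Helen
  - ticket 9 (Crash on save): agent_id=1 -> matches Nate
So 1 of 9 rows is dropped.

SQL:
SELECT a.title, b.name AS agent
FROM tickets a
INNER JOIN agents b ON a.agent_id = b.id

Result:
title          | agent
---------------+------
Export error   | Beth 
Wrong total    | Nate 
Bad redirect   | Nate 
Timeout error  | Nate 
Race condition | Nate 
Login fails    | Beth 
Off by one     | Helen
Crash on save  | Nate 


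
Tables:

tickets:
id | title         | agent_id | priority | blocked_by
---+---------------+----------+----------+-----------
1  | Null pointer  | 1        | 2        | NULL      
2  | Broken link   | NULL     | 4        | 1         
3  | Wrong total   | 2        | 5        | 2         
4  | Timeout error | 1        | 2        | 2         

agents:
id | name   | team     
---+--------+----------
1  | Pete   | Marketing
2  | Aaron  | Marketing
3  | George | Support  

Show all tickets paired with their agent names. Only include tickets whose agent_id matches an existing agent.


INNER JOIN keeps only tickets rows whose agent_id matches an id in agents. Walk through each ticket:
  - ticket 1 (Null pointer): agent_id=1 -> matches Pete
  - ticket 2 (Broken link): agent_id=NULL, no match -> dropped
  - ticket 3 (Wrong total): agent_id=2 -> matches Aaron
  - ticket 4 (Timeout error): agent_id=1 -> matches Pete
So 1 of 4 rows is dropped.

SQL:
SELECT a.title, b.name AS agent
FROM tickets a
INNER JOIN agents b ON a.agent_id = b.id

Result:
title         | agent
--------------+------
Null pointer  | Pete 
Wrong total   | Aaron
Timeout error | Pete 


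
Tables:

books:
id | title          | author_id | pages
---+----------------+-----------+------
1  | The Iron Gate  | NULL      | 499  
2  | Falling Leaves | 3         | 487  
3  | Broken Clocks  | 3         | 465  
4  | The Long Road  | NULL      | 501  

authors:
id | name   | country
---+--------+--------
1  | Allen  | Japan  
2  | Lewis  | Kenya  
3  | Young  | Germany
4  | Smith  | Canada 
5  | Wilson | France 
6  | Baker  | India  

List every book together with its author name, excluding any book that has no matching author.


INNER JOIN keeps only books rows whose author_id matches an id in authors. Walk through each book:
  - book 1 (The Iron Gate): author_id=NULL, no match -> dropped
  - book 2 (Falling Leaves): author_id=3 -> matches Young
  - book 3 (Broken Clocks): author_id=3 -> matches Young
  - book 4 (The Long Road): author_id=NULL, no match -> dropped
So 2 of 4 rows are dropped.

SQL:
SELECT a.title, b.name AS author
FROM books a
INNER JOIN authors b ON a.author_id = b.id

Result:
title          | author
---------------+-------
Falling Leaves | Young 
Broken Clocks  | Young 


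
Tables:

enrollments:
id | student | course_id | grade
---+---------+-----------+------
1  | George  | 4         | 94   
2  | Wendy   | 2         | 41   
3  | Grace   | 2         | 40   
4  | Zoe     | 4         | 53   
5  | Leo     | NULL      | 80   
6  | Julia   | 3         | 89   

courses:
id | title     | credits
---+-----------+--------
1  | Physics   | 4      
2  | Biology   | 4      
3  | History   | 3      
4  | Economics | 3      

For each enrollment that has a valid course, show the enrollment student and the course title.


INNER JOIN keeps only enrollments rows whose course_id matches an id in courses. Walk through each enrollment:
  - enrollment 1 (George): course_id=4 -> matches Economics
  - enrollment 2 (Wendy): course_id=2 -> matches Biology
  - enrollment 3 (Grace): course_id=2 -> matches Biology
  - enrollment 4 (Zoe): course_id=4 -> matches Economics
  - enrollment 5 (Leo): course_id=NULL, no match -> dropped
  - enrollment 6 (Julia): course_id=3 -> matches History
So 1 of 6 rows is dropped.

SQL:
SELECT a.student, b.title AS course
FROM enrollments a
INNER JOIN courses b ON a.course_id = b.id

Result:
student | course   
--------+----------
George  | Economics
Wendy   | Biology  
Grace   | Biology  
Zoe     | Economics
Julia   | History  


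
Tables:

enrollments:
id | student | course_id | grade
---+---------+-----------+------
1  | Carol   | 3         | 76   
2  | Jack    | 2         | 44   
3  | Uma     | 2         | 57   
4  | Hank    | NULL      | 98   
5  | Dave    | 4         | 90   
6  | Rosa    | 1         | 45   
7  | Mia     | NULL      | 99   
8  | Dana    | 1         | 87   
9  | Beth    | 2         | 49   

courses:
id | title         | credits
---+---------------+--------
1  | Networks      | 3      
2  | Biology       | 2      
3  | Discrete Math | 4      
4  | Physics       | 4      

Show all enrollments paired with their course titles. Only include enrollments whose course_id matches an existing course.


INNER JOIN keeps only enrollments rows whose course_id matches an id in courses. Walk through each enrollment:
  - enrollment 1 (Carol): course_id=3 -> matches Discrete Math
  - enrollment 2 (Jack): course_id=2 -> matches Biology
  - enrollment 3 (Uma): course_id=2 -> matches Biology
  - enrollment 4 (Hank): course_id=NULL, no match -> dropped
  - enrollment 5 (Dave): course_id=4 -> matches Physics
  - enrollment 6 (Rosa): course_id=1 -> matches Networks
  - enrollment 7 (Mia): course_id=NULL, no match -> dropped
  - enrollment 8 (Dana): course_id=1 -> matches Networks
  - enrollment 9 (Beth): course_id=2 -> matches Biology
So 2 of 9 rows are dropped.

SQL:
SELECT a.student, b.title AS course
FROM enrollments a
INNER JOIN courses b ON a.course_id = b.id

Result:
student | course       
--------+--------------
Carol   | Discrete Math
Jack    | Biology      
Uma     | Biology      
Dave    | Physics      
Rosa    | Networks     
Dana    | Networks     
Beth    | Biology      


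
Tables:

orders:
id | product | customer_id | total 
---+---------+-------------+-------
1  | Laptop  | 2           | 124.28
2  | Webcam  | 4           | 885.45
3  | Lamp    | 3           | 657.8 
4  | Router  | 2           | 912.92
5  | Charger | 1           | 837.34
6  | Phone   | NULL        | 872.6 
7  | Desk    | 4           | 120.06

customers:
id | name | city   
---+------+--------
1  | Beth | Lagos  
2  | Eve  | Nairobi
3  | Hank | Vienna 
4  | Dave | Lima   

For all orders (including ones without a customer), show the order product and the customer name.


LEFT JOIN keeps every row from orders (the left table); where customer_id has no match in customers, the customer columns become NULL. Walk through each order:
  - order 1 (Laptop): customer_id=2 -> matches Eve
  - order 2 (Webcam): customer_id=4 -> matches Dave
  - order 3 (Lamp): customer_id=3 -> matches Hank
  - order 4 (Router): customer_id=2 -> matches Eve
  - order 5 (Charger): customer_id=1 -> matches Beth
  - order 6 (Phone): customer_id=NULL, no match -> kept with NULL
  - order 7 (Desk): customer_id=4 -> matches Dave
All 7 rows appear; 1 has NULL customer.

SQL:
SELECT a.product, b.name AS customer
FROM orders a
LEFT JOIN customers b ON a.customer_id = b.id

Result:
product | customer
--------+---------
Laptop  | Eve     
Webcam  | Dave    
Lamp    | Hank    
Router  | Eve     
Charger | Beth    
Phone   | NULL    
Desk    | Dave    


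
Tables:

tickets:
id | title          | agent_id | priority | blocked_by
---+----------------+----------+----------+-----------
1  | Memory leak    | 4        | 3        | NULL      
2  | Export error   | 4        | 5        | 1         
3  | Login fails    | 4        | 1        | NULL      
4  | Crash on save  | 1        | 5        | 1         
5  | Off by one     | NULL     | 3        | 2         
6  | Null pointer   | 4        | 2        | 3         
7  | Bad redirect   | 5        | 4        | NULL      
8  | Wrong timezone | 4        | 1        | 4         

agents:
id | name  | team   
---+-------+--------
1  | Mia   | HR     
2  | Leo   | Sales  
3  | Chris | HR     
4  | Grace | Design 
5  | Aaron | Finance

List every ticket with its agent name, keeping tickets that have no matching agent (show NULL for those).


LEFT JOIN keeps every row from tickets (the left table); where agent_id has no match in agents, the agent columns become NULL. Walk through each ticket:
  - ticket 1 (Memory leak): agent_id=4 -> matches Grace
  - ticket 2 (Export error): agent_id=4 -> matches Grace
  - ticket 3 (Login fails): agent_id=4 -> matches Grace
  - ticket 4 (Crash on save): agent_id=1 -> matches Mia
  - ticket 5 (Off by one): agent_id=NULL, no match -> kept with NULL
  - ticket 6 (Null pointer): agent_id=4 -> matches Grace
  - ticket 7 (Bad redirect): agent_id=5 -> matches Aaron
  - ticket 8 (Wrong timezone): agent_id=4 -> matches Grace
All 8 rows appear; 1 has NULL agent.

SQL:
SELECT a.title, b.name AS agent
FROM tickets a
LEFT JOIN agents b ON a.agent_id = b.id

Result:
title          | agent
---------------+------
Memory leak    | Grace
Export error   | Grace
Login fails    | Grace
Crash on save  | Mia  
Off by one     | NULL 
Null pointer   | Grace
Bad redirect   | Aaron
Wrong timezone | Grace


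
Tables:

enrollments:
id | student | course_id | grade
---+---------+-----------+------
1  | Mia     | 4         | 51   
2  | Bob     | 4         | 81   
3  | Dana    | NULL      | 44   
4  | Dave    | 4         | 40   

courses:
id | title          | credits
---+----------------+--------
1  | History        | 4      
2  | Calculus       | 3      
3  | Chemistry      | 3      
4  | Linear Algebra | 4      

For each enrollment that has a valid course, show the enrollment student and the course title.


INNER JOIN keeps only enrollments rows whose course_id matches an id in courses. Walk through each enrollment:
  - enrollment 1 (Mia): course_id=4 -> matches Linear Algebra
  - enrollment 2 (Bob): course_id=4 -> matches Linear Algebra
  - enrollment 3 (Dana): course_id=NULL, no match -> dropped
  - enrollment 4 (Dave): course_id=4 -> matches Linear Algebra
So 1 of 4 rows is dropped.

SQL:
SELECT a.student, b.title AS course
FROM enrollments a
INNER JOIN courses b ON a.course_id = b.id

Result:
student | course        
--------+---------------
Mia     | Linear Algebra
Bob     | Linear Algebra
Dave    | Linear Algebra


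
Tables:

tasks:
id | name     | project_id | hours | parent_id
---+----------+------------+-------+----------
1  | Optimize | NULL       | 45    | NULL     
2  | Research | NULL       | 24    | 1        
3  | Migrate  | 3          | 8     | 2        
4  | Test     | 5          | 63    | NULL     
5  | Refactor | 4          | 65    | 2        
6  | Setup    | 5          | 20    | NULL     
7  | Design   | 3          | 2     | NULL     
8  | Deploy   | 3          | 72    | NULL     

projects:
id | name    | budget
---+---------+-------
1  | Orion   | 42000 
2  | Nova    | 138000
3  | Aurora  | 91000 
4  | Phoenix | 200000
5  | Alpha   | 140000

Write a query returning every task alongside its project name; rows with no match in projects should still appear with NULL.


LEFT JOIN keeps every row from tasks (the left table); where project_id has no match in projects, the project columns become NULL. Walk through each task:
  - task 1 (Optimize): project_id=NULL, no match -> kept with NULL
  - task 2 (Research): project_id=NULL, no match -> kept with NULL
  - task 3 (Migrate): project_id=3 -> matches Aurora
  - task 4 (Test): project_id=5 -> matches Alpha
  - task 5 (Refactor): project_id=4 -> matches Phoenix
  - task 6 (Setup): project_id=5 -> matches Alpha
  - task 7 (Design): project_id=3 -> matches Aurora
  - task 8 (Deploy): project_id=3 -> matches Aurora
All 8 rows appear; 2 have NULL project.

SQL:
SELECT a.name, b.name AS project
FROM tasks a
LEFT JOIN projects b ON a.project_id = b.id

Result:
name     | project
---------+--------
Optimize | NULL   
Research | NULL   
Migrate  | Aurora 
Test     | Alpha  
Refactor | Phoenix
Setup    | Alpha  
Design   | Aurora 
Deploy   | Aurora 


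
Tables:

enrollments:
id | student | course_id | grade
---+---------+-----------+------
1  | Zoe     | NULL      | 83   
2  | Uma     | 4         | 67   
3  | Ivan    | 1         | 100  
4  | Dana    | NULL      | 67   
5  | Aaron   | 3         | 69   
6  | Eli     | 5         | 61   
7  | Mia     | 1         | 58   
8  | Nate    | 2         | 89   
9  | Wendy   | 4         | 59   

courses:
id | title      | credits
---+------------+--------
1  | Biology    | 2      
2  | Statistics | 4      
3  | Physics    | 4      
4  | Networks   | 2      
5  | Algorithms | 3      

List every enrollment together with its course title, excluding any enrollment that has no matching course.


INNER JOIN keeps only enrollments rows whose course_id matches an id in courses. Walk through each enrollment:
  - enrollment 1 (Zoe): course_id=NULL, no match -> dropped
  - enrollment 2 (Uma): course_id=4 -> matches Networks
  - enrollment 3 (Ivan): course_id=1 -> matches Biology
  - enrollment 4 (Dana): course_id=NULL, no match -> dropped
  - enrollment 5 (Aaron): course_id=3 -> matches Physics
  - enrollment 6 (Eli): course_id=5 -> matches Algorithms
  - enrollment 7 (Mia): course_id=1 -> matches Biology
  - enrollment 8 (Nate): course_id=2 -> matches Statistics
  - enrollment 9 (Wendy): course_id=4 -> matches Networks
So 2 of 9 rows are dropped.

SQL:
SELECT a.student, b.title AS course
FROM enrollments a
INNER JOIN courses b ON a.course_id = b.id

Result:
student | course    
--------+-----------
Uma     | Networks  
Ivan    | Biology   
Aaron   | Physics   
Eli     | Algorithms
Mia     | Biology   
Nate    | Statistics
Wendy   | Networks  


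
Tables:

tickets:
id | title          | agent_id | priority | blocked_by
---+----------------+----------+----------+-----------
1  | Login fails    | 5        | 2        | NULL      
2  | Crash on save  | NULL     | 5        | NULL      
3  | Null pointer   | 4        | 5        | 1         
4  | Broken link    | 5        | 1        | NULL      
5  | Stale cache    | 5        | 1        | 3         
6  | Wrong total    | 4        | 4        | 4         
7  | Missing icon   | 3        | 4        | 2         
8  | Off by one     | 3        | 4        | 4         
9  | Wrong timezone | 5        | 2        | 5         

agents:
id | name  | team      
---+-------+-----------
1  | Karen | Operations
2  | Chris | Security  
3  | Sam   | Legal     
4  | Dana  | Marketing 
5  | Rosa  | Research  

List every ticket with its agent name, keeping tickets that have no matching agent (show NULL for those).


LEFT JOIN keeps every row from tickets (the left table); where agent_id has no match in agents, the agent columns become NULL. Walk through each ticket:
  - ticket 1 (Login fails): agent_id=5 -> matches Rosa
  - ticket 2 (Crash on save): agent_id=NULL, no match -> kept with NULL
  - ticket 3 (Null pointer): agent_id=4 -> matches Dana
  - ticket 4 (Broken link): agent_id=5 -> matches Rosa
  - ticket 5 (Stale cache): agent_id=5 -> matches Rosa
  - ticket 6 (Wrong total): agent_id=4 -> matches Dana
  - ticket 7 (Missing icon): agent_id=3 -> matches Sam
  - ticket 8 (Off by one): agent_id=3 -> matches Sam
  - ticket 9 (Wrong timezone): agent_id=5 -> matches Rosa
All 9 rows appear; 1 has NULL agent.

SQL:
SELECT a.title, b.name AS agent
FROM tickets a
LEFT JOIN agents b ON a.agent_id = b.id

Result:
title          | agent
---------------+------
Login fails    | Rosa 
Crash on save  | NULL 
Null pointer   | Dana 
Broken link    | Rosa 
Stale cache    | Rosa 
Wrong total    | Dana 
Missing icon   | Sam  
Off by one     | Sam  
Wrong timezone | Rosa 


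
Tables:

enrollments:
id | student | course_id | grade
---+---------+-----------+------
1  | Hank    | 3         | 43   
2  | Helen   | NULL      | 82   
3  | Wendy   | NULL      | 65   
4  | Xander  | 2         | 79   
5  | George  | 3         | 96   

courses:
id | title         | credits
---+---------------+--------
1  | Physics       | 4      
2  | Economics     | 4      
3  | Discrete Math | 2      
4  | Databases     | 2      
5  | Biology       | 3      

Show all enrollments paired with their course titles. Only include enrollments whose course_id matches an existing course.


INNER JOIN keeps only enrollments rows whose course_id matches an id in courses. Walk through each enrollment:
  - enrollment 1 (Hank): course_id=3 -> matches Discrete Math
  - enrollment 2 (Helen): course_id=NULL, no match -> dropped
  - enrollment 3 (Wendy): course_id=NULL, no match -> dropped
  - enrollment 4 (Xander): course_id=2 -> matches Economics
  - enrollment 5 (George): course_id=3 -> matches Discrete Math
So 2 of 5 rows are dropped.

SQL:
SELECT a.student, b.title AS course
FROM enrollments a
INNER JOIN courses b ON a.course_id = b.id

Result:
student | course       
--------+--------------
Hank    | Discrete Math
Xander  | Economics    
George  | Discrete Math


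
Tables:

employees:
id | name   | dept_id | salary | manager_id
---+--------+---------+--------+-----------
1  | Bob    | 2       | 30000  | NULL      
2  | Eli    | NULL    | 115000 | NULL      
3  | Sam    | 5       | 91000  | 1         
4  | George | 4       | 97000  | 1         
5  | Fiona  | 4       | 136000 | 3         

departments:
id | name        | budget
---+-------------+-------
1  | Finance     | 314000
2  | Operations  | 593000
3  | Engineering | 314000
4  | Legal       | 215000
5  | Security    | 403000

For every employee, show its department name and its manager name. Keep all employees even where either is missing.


Two LEFT JOINs from the same base table employees: one to departments via dept_id, one to employees itself via manager_id. Both are LEFT so every employee is preserved.
Match against departments:
  - employee 1 (Bob): dept_id=2 -> matches Operations
  - employee 2 (Eli): dept_id=NULL, no match -> kept with NULL
  - employee 3 (Sam): dept_id=5 -> matches Security
  - employee 4 (George): dept_id=4 -> matches Legal
  - employee 5 (Fiona): dept_id=4 -> matches Legal
Match against employees (self):
  - employee 1 (Bob): manager_id=NULL -> NULL
  - employee 2 (Eli): manager_id=NULL -> NULL
  - employee 3 (Sam): manager_id=1 -> Bob
  - employee 4 (George): manager_id=1 -> Bob
  - employee 5 (Fiona): manager_id=3 -> Sam

SQL:
SELECT a.name, b.name AS department, c.name AS manager
FROM employees a
LEFT JOIN departments b ON a.dept_id = b.id
LEFT JOIN employees c ON a.manager_id = c.id

Result:
name   | department | manager
-------+------------+--------
Bob    | Operations | NULL   
Eli    | NULL       | NULL   
Sam    | Security   | Bob    
George | Legal      | Bob    
Fiona  | Legal      | Sam    


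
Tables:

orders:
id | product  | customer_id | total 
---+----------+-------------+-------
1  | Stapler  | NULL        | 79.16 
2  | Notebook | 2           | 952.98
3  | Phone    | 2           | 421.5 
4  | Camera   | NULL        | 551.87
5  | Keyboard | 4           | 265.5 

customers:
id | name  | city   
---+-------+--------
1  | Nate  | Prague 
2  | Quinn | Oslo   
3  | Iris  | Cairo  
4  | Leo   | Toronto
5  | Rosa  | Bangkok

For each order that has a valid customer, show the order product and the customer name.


INNER JOIN keeps only orders rows whose customer_id matches an id in customers. Walk through each order:
  - order 1 (Stapler): customer_id=NULL, no match -> dropped
  - order 2 (Notebook): customer_id=2 -> matches Quinn
  - order 3 (Phone): customer_id=2 -> matches Quinn
  - order 4 (Camera): customer_id=NULL, no match -> dropped
  - order 5 (Keyboard): customer_id=4 -> matches Leo
So 2 of 5 rows are dropped.

SQL:
SELECT a.product, b.name AS customer
FROM orders a
INNER JOIN customers b ON a.customer_id = b.id

Result:
product  | customer
---------+---------
Notebook | Quinn   
Phone    | Quinn   
Keyboard | Leo     


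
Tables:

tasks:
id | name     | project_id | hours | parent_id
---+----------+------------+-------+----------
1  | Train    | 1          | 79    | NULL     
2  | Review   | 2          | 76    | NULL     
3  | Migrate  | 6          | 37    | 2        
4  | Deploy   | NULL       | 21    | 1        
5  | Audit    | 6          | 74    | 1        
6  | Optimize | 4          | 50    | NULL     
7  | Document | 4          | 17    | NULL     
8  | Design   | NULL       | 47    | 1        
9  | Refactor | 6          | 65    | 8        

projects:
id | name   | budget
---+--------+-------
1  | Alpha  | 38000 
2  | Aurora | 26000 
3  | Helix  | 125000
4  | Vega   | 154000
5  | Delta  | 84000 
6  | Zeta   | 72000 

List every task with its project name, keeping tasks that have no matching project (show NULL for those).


LEFT JOIN keeps every row from tasks (the left table); where project_id has no match in projects, the project columns become NULL. Walk through each task:
  - task 1 (Train): project_id=1 -> matches Alpha
  - task 2 (Review): project_id=2 -> matches Aurora
  - task 3 (Migrate): project_id=6 -> matches Zeta
  - task 4 (Deploy): project_id=NULL, no match -> kept with NULL
  - task 5 (Audit): project_id=6 -> matches Zeta
  - task 6 (Optimize): project_id=4 -> matches Vega
  - task 7 (Document): project_id=4 -> matches Vega
  - task 8 (Design): project_id=NULL, no match -> kept with NULL
  - task 9 (Refactor): project_id=6 -> matches Zeta
All 9 rows appear; 2 have NULL project.

SQL:
SELECT a.name, b.name AS project
FROM tasks a
LEFT JOIN projects b ON a.project_id = b.id

Result:
name     | project
---------+--------
Train    | Alpha  
Review   | Aurora 
Migrate  | Zeta   
Deploy   | NULL   
Audit    | Zeta   
Optimize | Vega   
Document | Vega   
Design   | NULL   
Refactor | Zeta   


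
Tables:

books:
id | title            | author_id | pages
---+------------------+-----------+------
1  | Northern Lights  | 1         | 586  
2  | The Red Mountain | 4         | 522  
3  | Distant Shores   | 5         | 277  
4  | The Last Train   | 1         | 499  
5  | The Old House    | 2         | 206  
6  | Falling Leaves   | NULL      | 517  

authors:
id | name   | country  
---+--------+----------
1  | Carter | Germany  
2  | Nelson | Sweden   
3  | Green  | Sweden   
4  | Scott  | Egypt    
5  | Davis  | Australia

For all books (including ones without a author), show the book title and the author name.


LEFT JOIN keeps every row from books (the left table); where author_id has no match in authors, the author columns become NULL. Walk through each book:
  - book 1 (Northern Lights): author_id=1 -> matches Carter
  - book 2 (The Red Mountain): author_id=4 -> matches Scott
  - book 3 (Distant Shores): author_id=5 -> matches Davis
  - book 4 (The Last Train): author_id=1 -> matches Carter
  - book 5 (The Old House): author_id=2 -> matches Nelson
  - book 6 (Falling Leaves): author_id=NULL, no match -> kept with NULL
All 6 rows appear; 1 has NULL author.

SQL:
SELECT a.title, b.name AS author
FROM books a
LEFT JOIN authors b ON a.author_id = b.id

Result:
title            | author
-----------------+-------
Northern Lights  | Carter
The Red Mountain | Scott 
Distant Shores   | Davis 
The Last Train   | Carter
The Old House    | Nelson
Falling Leaves   | NULL  


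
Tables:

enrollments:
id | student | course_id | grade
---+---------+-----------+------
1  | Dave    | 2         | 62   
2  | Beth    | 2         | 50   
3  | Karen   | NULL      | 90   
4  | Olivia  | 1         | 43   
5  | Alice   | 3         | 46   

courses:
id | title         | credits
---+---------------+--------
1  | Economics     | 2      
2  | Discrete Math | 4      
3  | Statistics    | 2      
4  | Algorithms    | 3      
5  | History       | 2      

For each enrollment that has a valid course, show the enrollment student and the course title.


INNER JOIN keeps only enrollments rows whose course_id matches an id in courses. Walk through each enrollment:
  - enrollment 1 (Dave): course_id=2 -> matches Discrete Math
  - enrollment 2 (Beth): course_id=2 -> matches Discrete Math
  - enrollment 3 (Karen): course_id=NULL, no match -> dropped
  - enrollment 4 (Olivia): course_id=1 -> matches Economics
  - enrollment 5 (Alice): course_id=3 -> matches Statistics
So 1 of 5 rows is dropped.

SQL:
SELECT a.student, b.title AS course
FROM enrollments a
INNER JOIN courses b ON a.course_id = b.id

Result:
student | course       
--------+--------------
Dave    | Discrete Math
Beth    | Discrete Math
Olivia  | Economics    
Alice   | Statistics   


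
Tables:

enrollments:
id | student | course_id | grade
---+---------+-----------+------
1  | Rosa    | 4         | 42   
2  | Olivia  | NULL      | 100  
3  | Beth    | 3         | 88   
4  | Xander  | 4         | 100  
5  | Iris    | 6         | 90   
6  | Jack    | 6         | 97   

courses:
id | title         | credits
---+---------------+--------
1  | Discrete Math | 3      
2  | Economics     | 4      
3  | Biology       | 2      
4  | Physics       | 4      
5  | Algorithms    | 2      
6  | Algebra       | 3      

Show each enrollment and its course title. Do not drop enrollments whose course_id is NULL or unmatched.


LEFT JOIN keeps every row from enrollments (the left table); where course_id has no match in courses, the course columns become NULL. Walk through each enrollment:
  - enrollment 1 (Rosa): course_id=4 -> matches Physics
  - enrollment 2 (Olivia): course_id=NULL, no match -> kept with NULL
  - enrollment 3 (Beth): course_id=3 -> matches Biology
  - enrollment 4 (Xander): course_id=4 -> matches Physics
  - enrollment 5 (Iris): course_id=6 -> matches Algebra
  - enrollment 6 (Jack): course_id=6 -> matches Algebra
All 6 rows appear; 1 has NULL course.

SQL:
SELECT a.student, b.title AS course
FROM enrollments a
LEFT JOIN courses b ON a.course_id = b.id

Result:
student | course 
--------+--------
Rosa    | Physics
Olivia  | NULL   
Beth    | Biology
Xander  | Physics
Iris    | Algebra
Jack    | Algebra


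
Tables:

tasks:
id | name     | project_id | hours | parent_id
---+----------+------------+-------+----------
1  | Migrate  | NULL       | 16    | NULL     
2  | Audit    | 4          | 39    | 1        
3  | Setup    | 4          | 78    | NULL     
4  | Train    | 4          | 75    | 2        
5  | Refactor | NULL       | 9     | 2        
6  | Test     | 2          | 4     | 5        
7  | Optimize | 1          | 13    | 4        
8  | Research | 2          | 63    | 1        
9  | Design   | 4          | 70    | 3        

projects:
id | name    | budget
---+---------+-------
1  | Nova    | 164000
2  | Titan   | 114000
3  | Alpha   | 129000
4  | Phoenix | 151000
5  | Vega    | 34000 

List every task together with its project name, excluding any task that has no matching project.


INNER JOIN keeps only tasks rows whose project_id matches an id in projects. Walk through each task:
  - task 1 (Migrate): project_id=NULL, no match -> dropped
  - task 2 (Audit): project_id=4 -> matches Phoenix
  - task 3 (Setup): project_id=4 -> matches Phoenix
  - task 4 (Train): project_id=4 -> matches Phoenix
  - task 5 (Refactor): project_id=NULL, no match -> dropped
  - task 6 (Test): project_id=2 -> matches Titan
  - task 7 (Optimize): project_id=1 -> matches Nova
  - task 8 (Research): project_id=2 -> matches Titan
  - task 9 (Design): project_id=4 -> matches Phoenix
So 2 of 9 rows are dropped.

SQL:
SELECT a.name, b.name AS project
FROM tasks a
INNER JOIN projects b ON a.project_id = b.id

Result:
name     | project
---------+--------
Audit    | Phoenix
Setup    | Phoenix
Train    | Phoenix
Test     | Titan  
Optimize | Nova   
Research | Titan  
Design   | Phoenix


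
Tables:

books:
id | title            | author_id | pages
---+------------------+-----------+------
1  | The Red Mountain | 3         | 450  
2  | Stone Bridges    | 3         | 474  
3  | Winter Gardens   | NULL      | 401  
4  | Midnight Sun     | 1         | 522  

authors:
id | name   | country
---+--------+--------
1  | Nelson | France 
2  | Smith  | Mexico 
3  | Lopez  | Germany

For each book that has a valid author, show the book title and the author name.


INNER JOIN keeps only books rows whose author_id matches an id in authors. Walk through each book:
  - book 1 (The Red Mountain): author_id=3 -> matches Lopez
  - book 2 (Stone Bridges): author_id=3 -> matches Lopez
  - book 3 (Winter Gardens): author_id=NULL, no match -> dropped
  - book 4 (Midnight Sun): author_id=1 -> matches Nelson
So 1 of 4 rows is dropped.

SQL:
SELECT a.title, b.name AS author
FROM books a
INNER JOIN authors b ON a.author_id = b.id

Result:
title            | author
-----------------+-------
The Red Mountain | Lopez 
Stone Bridges    | Lopez 
Midnight Sun     | Nelson


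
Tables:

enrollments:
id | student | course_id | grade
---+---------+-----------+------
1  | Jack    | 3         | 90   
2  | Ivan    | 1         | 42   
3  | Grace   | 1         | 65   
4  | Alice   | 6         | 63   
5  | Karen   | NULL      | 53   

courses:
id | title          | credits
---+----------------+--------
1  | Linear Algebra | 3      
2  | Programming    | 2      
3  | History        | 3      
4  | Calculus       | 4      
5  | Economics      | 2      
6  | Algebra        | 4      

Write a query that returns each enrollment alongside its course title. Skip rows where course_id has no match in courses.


INNER JOIN keeps only enrollments rows whose course_id matches an id in courses. Walk through each enrollment:
  - enrollment 1 (Jack): course_id=3 -> matches History
  - enrollment 2 (Ivan): course_id=1 -> matches Linear Algebra
  - enrollment 3 (Grace): course_id=1 -> matches Linear Algebra
  - enrollment 4 (Alice): course_id=6 -> matches Algebra
  - enrollment 5 (Karen): course_id=NULL, no match -> dropped
So 1 of 5 rows is dropped.

SQL:
SELECT a.student, b.title AS course
FROM enrollments a
INNER JOIN courses b ON a.course_id = b.id

Result:
student | course        
--------+---------------
Jack    | History       
Ivan    | Linear Algebra
Grace   | Linear Algebra
Alice   | Algebra       


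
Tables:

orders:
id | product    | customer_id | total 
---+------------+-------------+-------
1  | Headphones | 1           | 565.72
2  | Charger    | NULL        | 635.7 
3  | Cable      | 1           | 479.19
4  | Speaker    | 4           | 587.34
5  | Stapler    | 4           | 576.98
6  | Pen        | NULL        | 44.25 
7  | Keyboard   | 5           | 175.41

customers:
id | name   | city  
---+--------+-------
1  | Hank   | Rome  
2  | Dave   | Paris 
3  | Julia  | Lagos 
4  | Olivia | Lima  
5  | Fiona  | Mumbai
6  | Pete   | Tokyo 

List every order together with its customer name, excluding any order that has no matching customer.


INNER JOIN keeps only orders rows whose customer_id matches an id in customers. Walk through each order:
  - order 1 (Headphones): customer_id=1 -> matches Hank
  - order 2 (Charger): customer_id=NULL, no match -> dropped
  - order 3 (Cable): customer_id=1 -> matches Hank
  - order 4 (Speaker): customer_id=4 -> matches Olivia
  - order 5 (Stapler): customer_id=4 -> matches Olivia
  - order 6 (Pen): customer_id=NULL, no match -> dropped
  - order 7 (Keyboard): customer_id=5 -> matches Fiona
So 2 of 7 rows are dropped.

SQL:
SELECT a.product, b.name AS customer
FROM orders a
INNER JOIN customers b ON a.customer_id = b.id

Result:
product    | customer
-----------+---------
Headphones | Hank    
Cable      | Hank    
Speaker    | Olivia  
Stapler    | Olivia  
Keyboard   | Fiona   


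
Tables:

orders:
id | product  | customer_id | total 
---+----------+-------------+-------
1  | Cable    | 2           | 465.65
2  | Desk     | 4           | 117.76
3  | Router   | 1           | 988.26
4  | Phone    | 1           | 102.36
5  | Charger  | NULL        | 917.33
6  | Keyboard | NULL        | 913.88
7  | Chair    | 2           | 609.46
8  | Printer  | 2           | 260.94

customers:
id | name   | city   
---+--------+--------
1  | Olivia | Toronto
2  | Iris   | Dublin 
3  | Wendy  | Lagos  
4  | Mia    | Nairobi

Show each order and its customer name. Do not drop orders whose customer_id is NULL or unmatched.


LEFT JOIN keeps every row from orders (the left table); where customer_id has no match in customers, the customer columns become NULL. Walk through each order:
  - order 1 (Cable): customer_id=2 -> matches Iris
  - order 2 (Desk): customer_id=4 -> matches Mia
  - order 3 (Router): customer_id=1 -> matches Olivia
  - order 4 (Phone): customer_id=1 -> matches Olivia
  - order 5 (Charger): customer_id=NULL, no match -> kept with NULL
  - order 6 (Keyboard): customer_id=NULL, no match -> kept with NULL
  - order 7 (Chair): customer_id=2 -> matches Iris
  - order 8 (Printer): customer_id=2 -> matches Iris
All 8 rows appear; 2 have NULL customer.

SQL:
SELECT a.product, b.name AS customer
FROM orders a
LEFT JOIN customers b ON a.customer_id = b.id

Result:
product  | customer
---------+---------
Cable    | Iris    
Desk     | Mia     
Router   | Olivia  
Phone    | Olivia  
Charger  | NULL    
Keyboard | NULL    
Chair    | Iris    
Printer  | Iris    


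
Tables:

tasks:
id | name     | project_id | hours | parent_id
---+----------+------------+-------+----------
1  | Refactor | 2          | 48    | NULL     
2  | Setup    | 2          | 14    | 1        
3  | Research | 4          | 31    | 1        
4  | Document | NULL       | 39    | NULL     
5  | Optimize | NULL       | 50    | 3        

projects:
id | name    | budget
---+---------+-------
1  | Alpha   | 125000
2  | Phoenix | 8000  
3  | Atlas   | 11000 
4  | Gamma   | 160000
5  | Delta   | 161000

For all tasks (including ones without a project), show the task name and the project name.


LEFT JOIN keeps every row from tasks (the left table); where project_id has no match in projects, the project columns become NULL. Walk through each task:
  - task 1 (Refactor): project_id=2 -> matches Phoenix
  - task 2 (Setup): project_id=2 -> matches Phoenix
  - task 3 (Research): project_id=4 -> matches Gamma
  - task 4 (Document): project_id=NULL, no match -> kept with NULL
  - task 5 (Optimize): project_id=NULL, no match -> kept with NULL
All 5 rows appear; 2 have NULL project.

SQL:
SELECT a.name, b.name AS project
FROM tasks a
LEFT JOIN projects b ON a.project_id = b.id

Result:
name     | project
---------+--------
Refactor | Phoenix
Setup    | Phoenix
Research | Gamma  
Document | NULL   
Optimize | NULL   


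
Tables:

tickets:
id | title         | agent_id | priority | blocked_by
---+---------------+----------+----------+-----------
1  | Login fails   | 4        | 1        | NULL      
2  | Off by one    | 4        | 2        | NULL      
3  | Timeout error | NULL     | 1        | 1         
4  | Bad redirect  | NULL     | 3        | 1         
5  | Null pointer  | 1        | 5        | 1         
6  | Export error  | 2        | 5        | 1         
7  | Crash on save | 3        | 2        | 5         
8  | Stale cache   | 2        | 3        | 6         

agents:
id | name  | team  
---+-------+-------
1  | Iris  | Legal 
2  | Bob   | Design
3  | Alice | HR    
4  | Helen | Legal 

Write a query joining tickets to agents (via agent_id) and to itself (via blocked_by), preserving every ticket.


Two LEFT JOINs from the same base table tickets: one to agents via agent_id, one to tickets itself via blocked_by. Both are LEFT so every ticket is preserved.
Match against agents:
  - ticket 1 (Login fails): agent_id=4 -> matches Helen
  - ticket 2 (Off by one): agent_id=4 -> matches Helen
  - ticket 3 (Timeout error): agent_id=NULL, no match -> kept with NULL
  - ticket 4 (Bad redirect): agent_id=NULL, no match -> kept with NULL
  - ticket 5 (Null pointer): agent_id=1 -> matches Iris
  - ticket 6 (Export error): agent_id=2 -> matches Bob
  - ticket 7 (Crash on save): agent_id=3 -> matches Alice
  - ticket 8 (Stale cache): agent_id=2 -> matches Bob
Match against tickets (self):
  - ticket 1 (Login fails): blocked_by=NULL -> NULL
  - ticket 2 (Off by one): blocked_by=NULL -> NULL
  - ticket 3 (Timeout error): blocked_by=1 -> Login fails
  - ticket 4 (Bad redirect): blocked_by=1 -> Login fails
  - ticket 5 (Null pointer): blocked_by=1 -> Login fails
  - ticket 6 (Export error): blocked_by=1 -> Login fails
  - ticket 7 (Crash on save): blocked_by=5 -> Null pointer
  - ticket 8 (Stale cache): blocked_by=6 -> Export error

SQL:
SELECT a.title, b.name AS agent, c.title AS blocked_by
FROM tickets a
LEFT JOIN agents b ON a.agent_id = b.id
LEFT JOIN tickets c ON a.blocked_by = c.id

Result:
title         | agent | blocked_by  
--------------+-------+-------------
Login fails   | Helen | NULL        
Off by one    | Helen | NULL        
Timeout error | NULL  | Login fails 
Bad redirect  | NULL  | Login fails 
Null pointer  | Iris  | Login fails 
Export error  | Bob   | Login fails 
Crash on save | Alice | Null pointer
Stale cache   | Bob   | Export error


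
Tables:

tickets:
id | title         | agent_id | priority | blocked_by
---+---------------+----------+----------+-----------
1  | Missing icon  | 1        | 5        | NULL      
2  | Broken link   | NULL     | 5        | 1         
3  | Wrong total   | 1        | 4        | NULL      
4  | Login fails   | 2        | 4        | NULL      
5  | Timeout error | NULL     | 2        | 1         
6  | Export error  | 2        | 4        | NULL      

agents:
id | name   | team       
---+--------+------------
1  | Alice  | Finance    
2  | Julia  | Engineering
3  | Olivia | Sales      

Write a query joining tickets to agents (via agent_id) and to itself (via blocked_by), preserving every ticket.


Two LEFT JOINs from the same base table tickets: one to agents via agent_id, one to tickets itself via blocked_by. Both are LEFT so every ticket is preserved.
Match against agents:
  - ticket 1 (Missing icon): agent_id=1 -> matches Alice
  - ticket 2 (Broken link): agent_id=NULL, no match -> kept with NULL
  - ticket 3 (Wrong total): agent_id=1 -> matches Alice
  - ticket 4 (Login fails): agent_id=2 -> matches Julia
  - ticket 5 (Timeout error): agent_id=NULL, no match -> kept with NULL
  - ticket 6 (Export error): agent_id=2 -> matches Julia
Match against tickets (self):
  - ticket 1 (Missing icon): blocked_by=NULL -> NULL
  - ticket 2 (Broken link): blocked_by=1 -> Missing icon
  - ticket 3 (Wrong total): blocked_by=NULL -> NULL
  - ticket 4 (Login fails): blocked_by=NULL -> NULL
  - ticket 5 (Timeout error): blocked_by=1 -> Missing icon
  - ticket 6 (Export error): blocked_by=NULL -> NULL

SQL:
SELECT a.title, b.name AS agent, c.title AS blocked_by
FROM tickets a
LEFT JOIN agents b ON a.agent_id = b.id
LEFT JOIN tickets c ON a.blocked_by = c.id

Result:
title         | agent | blocked_by  
--------------+-------+-------------
Missing icon  | Alice | NULL        
Broken link   | NULL  | Missing icon
Wrong total   | Alice | NULL        
Login fails   | Julia | NULL        
Timeout error | NULL  | Missing icon
Export error  | Julia | NULL        
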